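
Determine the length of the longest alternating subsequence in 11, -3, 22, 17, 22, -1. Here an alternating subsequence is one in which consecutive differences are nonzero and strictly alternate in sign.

Track the best alternating length ending on an up-step vs a down-step at each position: up/down = 1/1, 1/2, 3/1, 3/4, 5/1, 3/6.
The maximum over both is 6; one such subsequence is 11, -3, 22, 17, 22, -1.

6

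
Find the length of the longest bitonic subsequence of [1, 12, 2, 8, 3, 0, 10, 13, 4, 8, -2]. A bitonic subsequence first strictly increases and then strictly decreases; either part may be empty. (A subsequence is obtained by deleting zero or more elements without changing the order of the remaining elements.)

7

Let inc[i] be the LIS ending at i and dec[i] the longest strictly decreasing subsequence starting at i. inc = [1, 2, 2, 3, 3, 1, 4, 5, 4, 5, 1], dec = [3, 5, 3, 4, 3, 2, 3, 3, 2, 2, 1].
max_i inc[i]+dec[i]−1 = 7, with one witness 1, 2, 8, 10, 13, 8, -2.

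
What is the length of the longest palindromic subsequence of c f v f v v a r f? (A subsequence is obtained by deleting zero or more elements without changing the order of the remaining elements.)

5

Using dp[i][j] = 2 + dp[i+1][j−1] if the ends match, else max(dp[i+1][j], dp[i][j−1]):
dp[1][9] = 5. A witness is fvvvf at positions 2,3,5,6,9.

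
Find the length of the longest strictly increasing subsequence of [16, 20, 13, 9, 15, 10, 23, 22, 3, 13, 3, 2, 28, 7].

4

Scanning left to right, the best length ending at each element is: 16→1, 20→2, 13→1, 9→1, 15→2, 10→2, 23→3, 22→3, 3→1, 13→3, 3→1, 2→1, 28→4, 7→2.
So the longest increasing subsequence has length 4, e.g. 16, 20, 23, 28.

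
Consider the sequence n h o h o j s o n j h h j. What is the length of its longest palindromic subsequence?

One longest palindromic subsequence is hhjnjhh (positions 2,4,6,9,10,11,12); it reads the same forward and backward, and the interval DP gives dp[1][13] = 7.

7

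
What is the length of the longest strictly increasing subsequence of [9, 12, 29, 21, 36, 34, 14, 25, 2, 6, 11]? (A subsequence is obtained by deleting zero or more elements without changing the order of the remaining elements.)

One longest increasing subsequence is 9, 12, 29, 36 (positions 1,2,3,5), of length 4; no longer one exists.

4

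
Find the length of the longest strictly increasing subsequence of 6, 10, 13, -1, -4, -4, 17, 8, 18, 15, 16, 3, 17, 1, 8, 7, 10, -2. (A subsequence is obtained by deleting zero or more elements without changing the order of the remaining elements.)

Scanning left to right, the best length ending at each element is: 6→1, 10→2, 13→3, -1→1, -4→1, -4→1, 17→4, 8→2, 18→5, 15→4, 16→5, 3→2, 17→6, 1→2, 8→3, 7→3, 10→4, -2→2.
So the longest increasing subsequence has length 6, e.g. 6, 10, 13, 15, 16, 17.

6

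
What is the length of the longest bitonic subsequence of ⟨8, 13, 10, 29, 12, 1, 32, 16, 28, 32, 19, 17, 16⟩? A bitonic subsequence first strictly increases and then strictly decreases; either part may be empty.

9

Let inc[i] be the LIS ending at i and dec[i] the longest strictly decreasing subsequence starting at i. inc = [1, 2, 2, 3, 3, 1, 4, 4, 5, 6, 5, 5, 4], dec = [2, 3, 2, 5, 2, 1, 5, 1, 4, 4, 3, 2, 1].
max_i inc[i]+dec[i]−1 = 9, with one witness 8, 10, 12, 16, 28, 32, 19, 17, 16.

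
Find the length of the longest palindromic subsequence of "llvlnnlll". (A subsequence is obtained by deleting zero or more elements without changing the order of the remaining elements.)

8

One longest palindromic subsequence is lllnnlll (positions 1,2,4,5,6,7,8,9); it reads the same forward and backward, and the interval DP gives dp[1][9] = 8.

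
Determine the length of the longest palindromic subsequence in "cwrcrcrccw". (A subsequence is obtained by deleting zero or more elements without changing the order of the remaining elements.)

One longest palindromic subsequence is wccrccw (positions 2,4,6,7,8,9,10); it reads the same forward and backward, and the interval DP gives dp[1][10] = 7.

7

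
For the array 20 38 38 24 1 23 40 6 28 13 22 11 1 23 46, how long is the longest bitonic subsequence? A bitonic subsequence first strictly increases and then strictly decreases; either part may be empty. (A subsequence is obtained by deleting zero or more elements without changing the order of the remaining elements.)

Let inc[i] be the LIS ending at i and dec[i] the longest strictly decreasing subsequence starting at i. inc = [1, 2, 2, 2, 1, 2, 3, 2, 3, 3, 4, 3, 1, 5, 6], dec = [4, 6, 6, 5, 1, 4, 5, 2, 4, 3, 3, 2, 1, 1, 1].
max_i inc[i]+dec[i]−1 = 7, with one witness 20, 38, 24, 23, 22, 11, 1.

7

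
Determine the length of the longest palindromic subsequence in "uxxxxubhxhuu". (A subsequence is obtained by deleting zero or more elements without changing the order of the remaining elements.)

7

Using dp[i][j] = 2 + dp[i+1][j−1] if the ends match, else max(dp[i+1][j], dp[i][j−1]):
dp[1][12] = 7. A witness is uuhxhuu at positions 1,6,8,9,10,11,12.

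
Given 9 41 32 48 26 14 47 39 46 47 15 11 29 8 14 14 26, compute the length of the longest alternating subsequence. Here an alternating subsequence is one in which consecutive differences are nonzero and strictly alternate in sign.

Track the best alternating length ending on an up-step vs a down-step at each position: up/down = 1/1, 2/1, 2/3, 4/1, 2/5, 2/5, 6/5, 6/7, 8/7, 8/5, 6/9, 2/9, 10/9, 1/11, 12/11, 12/11, 12/11.
The maximum over both is 12; one such subsequence is 9, 41, 32, 48, 26, 47, 39, 46, 15, 29, 8, 14.

12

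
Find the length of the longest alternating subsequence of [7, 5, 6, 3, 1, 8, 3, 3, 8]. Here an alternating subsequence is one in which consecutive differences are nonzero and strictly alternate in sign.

7

Track the best alternating length ending on an up-step vs a down-step at each position: up/down = 1/1, 1/2, 3/2, 1/4, 1/4, 5/1, 5/6, 5/6, 7/1.
The maximum over both is 7; one such subsequence is 7, 5, 6, 3, 8, 3, 8.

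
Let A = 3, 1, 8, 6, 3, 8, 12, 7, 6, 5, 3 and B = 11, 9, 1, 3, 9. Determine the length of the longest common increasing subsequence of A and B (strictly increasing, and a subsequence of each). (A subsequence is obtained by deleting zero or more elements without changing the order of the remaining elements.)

2

A longest common strictly increasing subsequence is 1, 3 (length 2); it appears in order in both A and B, and no longer such subsequence exists.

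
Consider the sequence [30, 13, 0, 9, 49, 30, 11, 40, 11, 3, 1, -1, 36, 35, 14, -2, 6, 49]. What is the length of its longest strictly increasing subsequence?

5

One longest increasing subsequence is 0, 9, 30, 40, 49 (positions 3,4,6,8,18), of length 5; no longer one exists.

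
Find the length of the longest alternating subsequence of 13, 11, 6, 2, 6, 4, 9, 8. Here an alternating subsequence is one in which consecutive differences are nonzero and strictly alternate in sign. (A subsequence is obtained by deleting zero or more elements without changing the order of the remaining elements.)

6

A longest alternating subsequence is 13, 2, 6, 4, 9, 8 (positions 1,4,5,6,7,8); its 5 consecutive differences strictly alternate in sign, and length 6 is optimal.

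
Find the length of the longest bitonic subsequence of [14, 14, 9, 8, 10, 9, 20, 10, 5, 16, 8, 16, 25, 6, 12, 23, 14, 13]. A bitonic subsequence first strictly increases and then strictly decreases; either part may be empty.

8

Let inc[i] be the LIS ending at i and dec[i] the longest strictly decreasing subsequence starting at i. inc = [1, 1, 1, 1, 2, 2, 3, 3, 1, 4, 2, 4, 5, 2, 4, 5, 5, 5], dec = [5, 5, 3, 2, 4, 3, 4, 3, 1, 3, 2, 3, 4, 1, 1, 3, 2, 1].
max_i inc[i]+dec[i]−1 = 8, with one witness 8, 9, 10, 16, 25, 23, 14, 13.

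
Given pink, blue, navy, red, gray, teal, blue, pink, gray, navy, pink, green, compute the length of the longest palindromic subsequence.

Using dp[i][j] = 2 + dp[i+1][j−1] if the ends match, else max(dp[i+1][j], dp[i][j−1]):
dp[1][12] = 7. A witness is pink navy gray pink gray navy pink at positions 1,3,5,8,9,10,11.

7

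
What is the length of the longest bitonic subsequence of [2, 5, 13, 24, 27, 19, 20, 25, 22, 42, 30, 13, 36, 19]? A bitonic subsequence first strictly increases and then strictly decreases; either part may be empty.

One longest bitonic subsequence is 2, 5, 13, 19, 20, 25, 42, 36, 19 (positions 1,2,3,6,7,8,10,13,14): it rises to 42 then falls. Length 9 is optimal.

9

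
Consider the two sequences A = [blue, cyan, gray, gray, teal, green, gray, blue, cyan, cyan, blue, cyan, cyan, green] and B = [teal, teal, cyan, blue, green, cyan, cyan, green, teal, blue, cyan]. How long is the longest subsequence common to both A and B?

6

Backtracking the LCS table gives one alignment: blue (A1,B4) → green (A6,B5) → cyan (A9,B6) → cyan (A10,B7) → blue (A11,B10) → cyan (A13,B11).
So the longest common subsequence has length 6.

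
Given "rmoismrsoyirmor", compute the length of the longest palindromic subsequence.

Using dp[i][j] = 2 + dp[i+1][j−1] if the ends match, else max(dp[i+1][j], dp[i][j−1]):
dp[1][15] = 9. A witness is romrirmor at positions 1,3,6,7,11,12,13,14,15.

9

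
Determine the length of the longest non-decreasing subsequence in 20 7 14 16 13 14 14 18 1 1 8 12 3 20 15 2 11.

Let dp[i] be the longest non-decreasing subsequence ending at position i. Then dp = [1, 1, 2, 3, 2, 3, 4, 5, 1, 2, 3, 4, 3, 6, 5, 3, 4].
The maximum is 6; one witness is 7, 14, 14, 14, 18, 20 at positions 2,3,6,7,8,14.

6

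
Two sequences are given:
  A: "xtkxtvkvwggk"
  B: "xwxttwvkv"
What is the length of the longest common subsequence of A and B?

A longest common subsequence is xttvkv (length 6); the LCS DP confirms no longer common subsequence exists.

6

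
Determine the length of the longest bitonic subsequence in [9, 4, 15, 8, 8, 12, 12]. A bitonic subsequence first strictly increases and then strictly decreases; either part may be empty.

Let inc[i] be the LIS ending at i and dec[i] the longest strictly decreasing subsequence starting at i. inc = [1, 1, 2, 2, 2, 3, 3], dec = [2, 1, 2, 1, 1, 1, 1].
max_i inc[i]+dec[i]−1 = 3, with one witness 9, 15, 12.

3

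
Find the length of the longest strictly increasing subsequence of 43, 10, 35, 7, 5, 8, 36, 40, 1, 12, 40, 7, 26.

4

One longest increasing subsequence is 10, 35, 36, 40 (positions 2,3,7,8), of length 4; no longer one exists.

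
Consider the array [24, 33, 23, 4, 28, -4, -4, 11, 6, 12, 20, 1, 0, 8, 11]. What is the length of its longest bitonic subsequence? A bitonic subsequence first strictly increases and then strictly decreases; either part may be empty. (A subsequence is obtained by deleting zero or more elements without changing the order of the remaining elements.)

7

One longest bitonic subsequence is 24, 33, 28, 11, 6, 1, 0 (positions 1,2,5,8,9,12,13): it rises to 33 then falls. Length 7 is optimal.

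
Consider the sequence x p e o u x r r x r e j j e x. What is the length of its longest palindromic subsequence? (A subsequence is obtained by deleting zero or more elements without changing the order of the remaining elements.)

Using dp[i][j] = 2 + dp[i+1][j−1] if the ends match, else max(dp[i+1][j], dp[i][j−1]):
dp[1][15] = 8. A witness is xexrrxex at positions 1,3,6,7,8,9,14,15.

8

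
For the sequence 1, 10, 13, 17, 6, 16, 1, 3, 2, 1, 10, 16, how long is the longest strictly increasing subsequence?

Let dp[i] be the longest increasing subsequence ending at position i. Then dp = [1, 2, 3, 4, 2, 4, 1, 2, 2, 1, 3, 4].
The maximum is 4; one witness is 1, 10, 13, 17 at positions 1,2,3,4.

4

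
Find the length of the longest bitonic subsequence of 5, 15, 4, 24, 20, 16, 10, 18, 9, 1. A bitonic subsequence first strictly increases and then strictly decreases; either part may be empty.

Let inc[i] be the LIS ending at i and dec[i] the longest strictly decreasing subsequence starting at i. inc = [1, 2, 1, 3, 3, 3, 2, 4, 2, 1], dec = [3, 4, 2, 6, 5, 4, 3, 3, 2, 1].
max_i inc[i]+dec[i]−1 = 8, with one witness 5, 15, 24, 20, 16, 10, 9, 1.

8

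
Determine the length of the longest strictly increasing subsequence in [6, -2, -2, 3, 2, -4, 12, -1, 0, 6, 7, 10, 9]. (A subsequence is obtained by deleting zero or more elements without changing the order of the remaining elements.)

Scanning left to right, the best length ending at each element is: 6→1, -2→1, -2→1, 3→2, 2→2, -4→1, 12→3, -1→2, 0→3, 6→4, 7→5, 10→6, 9→6.
So the longest increasing subsequence has length 6, e.g. -2, -1, 0, 6, 7, 10.

6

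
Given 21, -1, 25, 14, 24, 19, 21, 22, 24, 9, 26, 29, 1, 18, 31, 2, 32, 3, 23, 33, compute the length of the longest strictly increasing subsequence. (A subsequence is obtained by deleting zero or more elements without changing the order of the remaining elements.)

Let dp[i] be the longest increasing subsequence ending at position i. Then dp = [1, 1, 2, 2, 3, 3, 4, 5, 6, 2, 7, 8, 2, 3, 9, 3, 10, 4, 6, 11].
The maximum is 11; one witness is -1, 14, 19, 21, 22, 24, 26, 29, 31, 32, 33 at positions 2,4,6,7,8,9,11,12,15,17,20.

11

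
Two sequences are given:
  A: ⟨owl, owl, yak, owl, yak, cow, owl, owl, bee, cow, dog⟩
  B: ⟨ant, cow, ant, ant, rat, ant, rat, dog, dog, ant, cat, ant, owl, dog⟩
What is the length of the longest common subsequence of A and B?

3

Backtracking the LCS table gives one alignment: cow (A6,B2) → owl (A8,B13) → dog (A11,B14).
So the longest common subsequence has length 3.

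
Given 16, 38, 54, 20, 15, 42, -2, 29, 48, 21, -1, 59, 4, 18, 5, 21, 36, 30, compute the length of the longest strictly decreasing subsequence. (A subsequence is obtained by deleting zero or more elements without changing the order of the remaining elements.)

6

One longest decreasing subsequence is 54, 42, 29, 21, 18, 5 (positions 3,6,8,10,14,15), of length 6; no longer one exists.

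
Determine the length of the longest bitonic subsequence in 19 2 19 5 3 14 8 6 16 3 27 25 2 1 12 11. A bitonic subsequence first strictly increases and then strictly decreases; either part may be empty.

8

One longest bitonic subsequence is 2, 19, 14, 8, 6, 3, 2, 1 (positions 2,3,6,7,8,10,13,14): it rises to 19 then falls. Length 8 is optimal.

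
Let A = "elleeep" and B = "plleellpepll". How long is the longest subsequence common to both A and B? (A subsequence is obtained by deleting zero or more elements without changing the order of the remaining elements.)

6

Backtracking the LCS table gives one alignment: l (A2,B2) → l (A3,B3) → e (A4,B4) → e (A5,B5) → e (A6,B9) → p (A7,B10).
So the longest common subsequence has length 6.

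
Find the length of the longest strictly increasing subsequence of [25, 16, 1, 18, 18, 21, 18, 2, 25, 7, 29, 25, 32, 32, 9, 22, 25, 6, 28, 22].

Let dp[i] be the longest increasing subsequence ending at position i. Then dp = [1, 1, 1, 2, 2, 3, 2, 2, 4, 3, 5, 4, 6, 6, 4, 5, 6, 3, 7, 5].
The maximum is 7; one witness is 1, 2, 7, 9, 22, 25, 28 at positions 3,8,10,15,16,17,19.

7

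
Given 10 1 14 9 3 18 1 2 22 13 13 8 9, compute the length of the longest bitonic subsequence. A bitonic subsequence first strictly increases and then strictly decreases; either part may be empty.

One longest bitonic subsequence is 10, 14, 18, 22, 13, 9 (positions 1,3,6,9,11,13): it rises to 22 then falls. Length 6 is optimal.

6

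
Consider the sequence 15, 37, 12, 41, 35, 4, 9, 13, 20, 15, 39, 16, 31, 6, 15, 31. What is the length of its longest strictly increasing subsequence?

One longest increasing subsequence is 4, 9, 13, 15, 16, 31 (positions 6,7,8,10,12,13), of length 6; no longer one exists.

6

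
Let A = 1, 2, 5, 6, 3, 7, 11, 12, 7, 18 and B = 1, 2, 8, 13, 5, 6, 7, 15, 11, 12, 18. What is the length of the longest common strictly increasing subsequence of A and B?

8

For each value that appears in both, track the longest common increasing run ending there.
The best achievable length is 8; one witness is 1, 2, 5, 6, 7, 11, 12, 18 (A-positions 1,2,3,4,6,7,8,10, B-positions 1,2,5,6,7,9,10,11).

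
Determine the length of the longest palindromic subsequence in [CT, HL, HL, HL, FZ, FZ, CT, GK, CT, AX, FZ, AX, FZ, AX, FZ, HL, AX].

9

One longest palindromic subsequence is HL FZ AX FZ AX FZ AX FZ HL (positions 4,5,10,11,12,13,14,15,16); it reads the same forward and backward, and the interval DP gives dp[1][17] = 9.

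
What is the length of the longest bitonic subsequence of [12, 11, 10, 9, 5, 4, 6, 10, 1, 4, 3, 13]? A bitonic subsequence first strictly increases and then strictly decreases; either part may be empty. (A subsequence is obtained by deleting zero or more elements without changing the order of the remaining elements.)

7

Let inc[i] be the LIS ending at i and dec[i] the longest strictly decreasing subsequence starting at i. inc = [1, 1, 1, 1, 1, 1, 2, 3, 1, 2, 2, 4], dec = [7, 6, 5, 4, 3, 2, 3, 3, 1, 2, 1, 1].
max_i inc[i]+dec[i]−1 = 7, with one witness 12, 11, 10, 9, 6, 4, 3.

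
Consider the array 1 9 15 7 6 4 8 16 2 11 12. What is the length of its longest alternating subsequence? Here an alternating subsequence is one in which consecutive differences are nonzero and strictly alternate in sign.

6

A longest alternating subsequence is 1, 9, 7, 8, 2, 11 (positions 1,2,4,7,9,10); its 5 consecutive differences strictly alternate in sign, and length 6 is optimal.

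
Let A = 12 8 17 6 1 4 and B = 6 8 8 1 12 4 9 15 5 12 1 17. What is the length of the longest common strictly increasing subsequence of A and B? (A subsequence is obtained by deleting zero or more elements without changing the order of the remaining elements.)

For each value that appears in both, track the longest common increasing run ending there.
The best achievable length is 2; one witness is 1, 4 (A-positions 5,6, B-positions 4,6).

2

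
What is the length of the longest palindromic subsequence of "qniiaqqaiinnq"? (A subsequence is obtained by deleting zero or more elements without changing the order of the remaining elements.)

Using dp[i][j] = 2 + dp[i+1][j−1] if the ends match, else max(dp[i+1][j], dp[i][j−1]):
dp[1][13] = 12. A witness is qniiaqqaiinq at positions 1,2,3,4,5,6,7,8,9,10,12,13.

12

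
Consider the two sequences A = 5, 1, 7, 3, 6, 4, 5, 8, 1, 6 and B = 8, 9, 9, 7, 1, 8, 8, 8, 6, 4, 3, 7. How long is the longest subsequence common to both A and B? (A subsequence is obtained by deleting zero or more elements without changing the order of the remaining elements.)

A longest common subsequence is 1, 6, 4 (length 3); the LCS DP confirms no longer common subsequence exists.

3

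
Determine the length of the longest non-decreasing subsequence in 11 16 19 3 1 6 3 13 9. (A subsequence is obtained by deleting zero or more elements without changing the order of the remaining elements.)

Let dp[i] be the longest non-decreasing subsequence ending at position i. Then dp = [1, 2, 3, 1, 1, 2, 2, 3, 3].
The maximum is 3; one witness is 11, 16, 19 at positions 1,2,3.

3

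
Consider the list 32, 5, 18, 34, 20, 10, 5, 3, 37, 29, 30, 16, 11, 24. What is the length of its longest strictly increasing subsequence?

5

Let dp[i] be the longest increasing subsequence ending at position i. Then dp = [1, 1, 2, 3, 3, 2, 1, 1, 4, 4, 5, 3, 3, 4].
The maximum is 5; one witness is 5, 18, 20, 29, 30 at positions 2,3,5,10,11.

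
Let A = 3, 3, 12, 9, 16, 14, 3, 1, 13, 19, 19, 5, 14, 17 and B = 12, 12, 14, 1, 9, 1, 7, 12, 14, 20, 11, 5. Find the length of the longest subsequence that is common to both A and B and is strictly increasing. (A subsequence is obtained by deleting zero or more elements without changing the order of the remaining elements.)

For each value that appears in both, track the longest common increasing run ending there.
The best achievable length is 2; one witness is 12, 14 (A-positions 3,6, B-positions 1,3).

2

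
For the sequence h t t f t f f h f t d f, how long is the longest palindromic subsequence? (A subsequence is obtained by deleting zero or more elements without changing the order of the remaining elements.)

7

Using dp[i][j] = 2 + dp[i+1][j−1] if the ends match, else max(dp[i+1][j], dp[i][j−1]):
dp[1][12] = 7. A witness is ftfhftf at positions 4,5,6,8,9,10,12.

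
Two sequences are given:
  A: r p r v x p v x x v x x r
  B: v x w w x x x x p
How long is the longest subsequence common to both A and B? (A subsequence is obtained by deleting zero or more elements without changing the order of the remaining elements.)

A longest common subsequence is vxxxxx (length 6); the LCS DP confirms no longer common subsequence exists.

6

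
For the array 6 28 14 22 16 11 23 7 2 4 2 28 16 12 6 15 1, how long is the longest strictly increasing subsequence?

Scanning left to right, the best length ending at each element is: 6→1, 28→2, 14→2, 22→3, 16→3, 11→2, 23→4, 7→2, 2→1, 4→2, 2→1, 28→5, 16→3, 12→3, 6→3, 15→4, 1→1.
So the longest increasing subsequence has length 5, e.g. 6, 14, 22, 23, 28.

5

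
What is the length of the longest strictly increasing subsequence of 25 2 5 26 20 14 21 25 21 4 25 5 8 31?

One longest increasing subsequence is 2, 5, 20, 21, 25, 31 (positions 2,3,5,7,8,14), of length 6; no longer one exists.

6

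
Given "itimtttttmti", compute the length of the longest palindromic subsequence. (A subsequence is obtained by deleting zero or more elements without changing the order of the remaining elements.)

11

Using dp[i][j] = 2 + dp[i+1][j−1] if the ends match, else max(dp[i+1][j], dp[i][j−1]):
dp[1][12] = 11. A witness is itmtttttmti at positions 1,2,4,5,6,7,8,9,10,11,12.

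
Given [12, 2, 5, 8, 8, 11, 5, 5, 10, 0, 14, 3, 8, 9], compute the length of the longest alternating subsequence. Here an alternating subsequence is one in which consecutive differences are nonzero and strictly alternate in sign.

9

Track the best alternating length ending on an up-step vs a down-step at each position: up/down = 1/1, 1/2, 3/2, 3/2, 3/2, 3/2, 3/4, 3/4, 5/4, 1/6, 7/1, 7/8, 9/8, 9/8.
The maximum over both is 9; one such subsequence is 12, 2, 8, 5, 10, 0, 14, 3, 8.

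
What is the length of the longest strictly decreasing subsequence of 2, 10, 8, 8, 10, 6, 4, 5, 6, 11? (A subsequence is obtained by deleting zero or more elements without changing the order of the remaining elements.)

4

Let dp[i] be the longest decreasing subsequence ending at position i. Then dp = [1, 1, 2, 2, 1, 3, 4, 4, 3, 1].
The maximum is 4; one witness is 10, 8, 6, 4 at positions 2,3,6,7.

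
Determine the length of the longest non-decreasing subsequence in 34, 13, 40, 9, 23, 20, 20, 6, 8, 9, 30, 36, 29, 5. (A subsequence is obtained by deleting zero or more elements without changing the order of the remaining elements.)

One longest non-decreasing subsequence is 13, 20, 20, 30, 36 (positions 2,6,7,11,12), of length 5; no longer one exists.

5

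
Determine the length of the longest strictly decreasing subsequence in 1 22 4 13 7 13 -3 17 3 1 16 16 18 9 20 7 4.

One longest decreasing subsequence is 22, 17, 16, 9, 7, 4 (positions 2,8,11,14,16,17), of length 6; no longer one exists.

6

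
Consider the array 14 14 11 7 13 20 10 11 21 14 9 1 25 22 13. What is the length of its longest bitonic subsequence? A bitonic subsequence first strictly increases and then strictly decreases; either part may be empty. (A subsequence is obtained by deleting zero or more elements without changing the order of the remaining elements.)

One longest bitonic subsequence is 11, 13, 20, 21, 14, 9, 1 (positions 3,5,6,9,10,11,12): it rises to 21 then falls. Length 7 is optimal.

7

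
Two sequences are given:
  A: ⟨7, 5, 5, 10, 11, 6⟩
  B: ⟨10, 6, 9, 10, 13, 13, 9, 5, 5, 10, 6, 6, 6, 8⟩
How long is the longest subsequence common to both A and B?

A longest common subsequence is 5, 5, 10, 6 (length 4); the LCS DP confirms no longer common subsequence exists.

4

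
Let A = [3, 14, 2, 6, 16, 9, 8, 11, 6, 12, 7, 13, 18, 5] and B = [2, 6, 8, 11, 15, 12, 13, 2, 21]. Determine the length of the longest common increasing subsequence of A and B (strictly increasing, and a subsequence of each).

6

A longest common strictly increasing subsequence is 2, 6, 8, 11, 12, 13 (length 6); it appears in order in both A and B, and no longer such subsequence exists.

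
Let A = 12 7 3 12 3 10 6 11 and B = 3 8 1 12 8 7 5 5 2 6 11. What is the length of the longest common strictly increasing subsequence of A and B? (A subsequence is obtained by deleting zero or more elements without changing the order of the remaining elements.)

A longest common strictly increasing subsequence is 3, 6, 11 (length 3); it appears in order in both A and B, and no longer such subsequence exists.

3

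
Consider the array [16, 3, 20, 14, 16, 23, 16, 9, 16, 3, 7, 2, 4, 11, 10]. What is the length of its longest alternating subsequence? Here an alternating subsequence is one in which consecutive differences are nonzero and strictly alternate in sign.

12

Track the best alternating length ending on an up-step vs a down-step at each position: up/down = 1/1, 1/2, 3/1, 3/4, 5/4, 5/1, 5/6, 3/6, 7/6, 1/8, 9/8, 1/10, 11/10, 11/8, 11/12.
The maximum over both is 12; one such subsequence is 16, 3, 20, 14, 16, 9, 16, 3, 7, 2, 11, 10.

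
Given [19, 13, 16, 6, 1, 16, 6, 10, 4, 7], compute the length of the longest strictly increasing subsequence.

One longest increasing subsequence is 1, 6, 10 (positions 5,7,8), of length 3; no longer one exists.

3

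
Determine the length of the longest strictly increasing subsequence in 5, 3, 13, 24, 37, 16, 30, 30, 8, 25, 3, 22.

4

One longest increasing subsequence is 5, 13, 24, 37 (positions 1,3,4,5), of length 4; no longer one exists.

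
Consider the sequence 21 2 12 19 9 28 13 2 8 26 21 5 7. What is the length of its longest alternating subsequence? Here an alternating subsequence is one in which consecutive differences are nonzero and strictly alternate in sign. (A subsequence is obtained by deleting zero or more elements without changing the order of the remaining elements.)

Track the best alternating length ending on an up-step vs a down-step at each position: up/down = 1/1, 1/2, 3/2, 3/2, 3/4, 5/1, 5/6, 1/6, 7/6, 7/6, 7/8, 7/8, 9/8.
The maximum over both is 9; one such subsequence is 21, 2, 12, 9, 28, 2, 8, 5, 7.

9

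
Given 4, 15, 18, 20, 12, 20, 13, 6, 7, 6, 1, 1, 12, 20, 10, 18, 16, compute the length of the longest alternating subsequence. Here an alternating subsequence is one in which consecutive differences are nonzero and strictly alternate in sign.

11

A longest alternating subsequence is 4, 15, 12, 20, 6, 7, 6, 12, 10, 18, 16 (positions 1,2,5,6,8,9,10,13,15,16,17); its 10 consecutive differences strictly alternate in sign, and length 11 is optimal.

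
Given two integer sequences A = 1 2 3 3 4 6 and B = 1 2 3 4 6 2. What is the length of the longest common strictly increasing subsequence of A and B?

A longest common strictly increasing subsequence is 1, 2, 3, 4, 6 (length 5); it appears in order in both A and B, and no longer such subsequence exists.

5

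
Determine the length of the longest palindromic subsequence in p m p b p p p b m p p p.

Using dp[i][j] = 2 + dp[i+1][j−1] if the ends match, else max(dp[i+1][j], dp[i][j−1]):
dp[1][12] = 9. A witness is ppbpppbpp at positions 1,3,4,5,6,7,8,11,12.

9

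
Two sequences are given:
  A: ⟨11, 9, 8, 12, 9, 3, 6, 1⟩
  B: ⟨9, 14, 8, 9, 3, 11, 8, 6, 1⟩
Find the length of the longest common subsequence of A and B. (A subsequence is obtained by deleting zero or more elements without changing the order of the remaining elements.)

6

Backtracking the LCS table gives one alignment: 9 (A2,B1) → 8 (A3,B3) → 9 (A5,B4) → 3 (A6,B5) → 6 (A7,B8) → 1 (A8,B9).
So the longest common subsequence has length 6.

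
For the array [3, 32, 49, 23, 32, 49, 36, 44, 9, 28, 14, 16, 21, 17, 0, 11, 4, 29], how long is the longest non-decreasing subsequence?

Let dp[i] be the longest non-decreasing subsequence ending at position i. Then dp = [1, 2, 3, 2, 3, 4, 4, 5, 2, 3, 3, 4, 5, 5, 1, 3, 2, 6].
The maximum is 6; one witness is 3, 9, 14, 16, 21, 29 at positions 1,9,11,12,13,18.

6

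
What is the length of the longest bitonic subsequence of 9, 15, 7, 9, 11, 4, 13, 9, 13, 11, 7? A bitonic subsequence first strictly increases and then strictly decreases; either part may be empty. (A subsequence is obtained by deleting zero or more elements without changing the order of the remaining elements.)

6

One longest bitonic subsequence is 7, 9, 11, 13, 11, 7 (positions 3,4,5,7,10,11): it rises to 13 then falls. Length 6 is optimal.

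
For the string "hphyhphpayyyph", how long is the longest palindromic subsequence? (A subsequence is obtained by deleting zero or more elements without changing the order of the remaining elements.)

9

One longest palindromic subsequence is hpyphpyph (positions 1,2,4,6,7,8,12,13,14); it reads the same forward and backward, and the interval DP gives dp[1][14] = 9.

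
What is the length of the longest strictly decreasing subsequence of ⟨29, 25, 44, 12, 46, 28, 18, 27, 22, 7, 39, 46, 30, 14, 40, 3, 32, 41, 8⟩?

One longest decreasing subsequence is 29, 28, 27, 22, 7, 3 (positions 1,6,8,9,10,16), of length 6; no longer one exists.

6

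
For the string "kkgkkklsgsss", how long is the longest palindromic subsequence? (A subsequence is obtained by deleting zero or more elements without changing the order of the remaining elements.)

5

One longest palindromic subsequence is gkkkg (positions 3,4,5,6,9); it reads the same forward and backward, and the interval DP gives dp[1][12] = 5.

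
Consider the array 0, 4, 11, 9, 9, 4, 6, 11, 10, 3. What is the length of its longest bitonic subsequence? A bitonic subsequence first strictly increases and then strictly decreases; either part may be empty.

6

One longest bitonic subsequence is 0, 4, 11, 9, 6, 3 (positions 1,2,3,5,7,10): it rises to 11 then falls. Length 6 is optimal.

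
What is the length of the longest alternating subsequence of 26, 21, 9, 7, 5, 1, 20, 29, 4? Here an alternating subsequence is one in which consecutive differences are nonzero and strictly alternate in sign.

Track the best alternating length ending on an up-step vs a down-step at each position: up/down = 1/1, 1/2, 1/2, 1/2, 1/2, 1/2, 3/2, 3/1, 3/4.
The maximum over both is 4; one such subsequence is 26, 9, 20, 4.

4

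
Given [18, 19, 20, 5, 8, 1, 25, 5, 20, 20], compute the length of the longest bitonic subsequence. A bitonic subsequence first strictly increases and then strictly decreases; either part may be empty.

One longest bitonic subsequence is 18, 19, 20, 8, 5 (positions 1,2,3,5,8): it rises to 20 then falls. Length 5 is optimal.

5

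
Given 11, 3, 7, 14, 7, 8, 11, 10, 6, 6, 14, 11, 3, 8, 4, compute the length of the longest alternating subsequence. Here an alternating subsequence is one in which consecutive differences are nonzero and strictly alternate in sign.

Track the best alternating length ending on an up-step vs a down-step at each position: up/down = 1/1, 1/2, 3/2, 3/1, 3/4, 5/4, 5/4, 5/6, 3/6, 3/6, 7/1, 7/8, 1/8, 9/8, 9/10.
The maximum over both is 10; one such subsequence is 11, 3, 14, 7, 11, 10, 14, 3, 8, 4.

10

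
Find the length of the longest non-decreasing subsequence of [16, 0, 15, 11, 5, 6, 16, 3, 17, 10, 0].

5

One longest non-decreasing subsequence is 0, 5, 6, 16, 17 (positions 2,5,6,7,9), of length 5; no longer one exists.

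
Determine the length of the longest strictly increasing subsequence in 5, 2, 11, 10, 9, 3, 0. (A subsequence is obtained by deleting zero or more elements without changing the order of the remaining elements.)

2

Let dp[i] be the longest increasing subsequence ending at position i. Then dp = [1, 1, 2, 2, 2, 2, 1].
The maximum is 2; one witness is 5, 11 at positions 1,3.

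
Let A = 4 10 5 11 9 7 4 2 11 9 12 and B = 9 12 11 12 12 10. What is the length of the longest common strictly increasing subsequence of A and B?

A longest common strictly increasing subsequence is 9, 11, 12 (length 3); it appears in order in both A and B, and no longer such subsequence exists.

3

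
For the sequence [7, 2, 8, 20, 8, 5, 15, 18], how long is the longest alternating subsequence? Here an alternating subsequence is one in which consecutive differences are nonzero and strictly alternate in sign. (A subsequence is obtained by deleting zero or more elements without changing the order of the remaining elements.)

5

A longest alternating subsequence is 7, 2, 20, 8, 15 (positions 1,2,4,5,7); its 4 consecutive differences strictly alternate in sign, and length 5 is optimal.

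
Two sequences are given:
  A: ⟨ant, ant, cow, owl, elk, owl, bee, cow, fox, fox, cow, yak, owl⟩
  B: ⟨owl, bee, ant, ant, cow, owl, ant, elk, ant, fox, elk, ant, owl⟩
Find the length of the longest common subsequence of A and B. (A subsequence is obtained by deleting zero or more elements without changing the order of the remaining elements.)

A longest common subsequence is ant, ant, cow, owl, elk, fox, owl (length 7); the LCS DP confirms no longer common subsequence exists.

7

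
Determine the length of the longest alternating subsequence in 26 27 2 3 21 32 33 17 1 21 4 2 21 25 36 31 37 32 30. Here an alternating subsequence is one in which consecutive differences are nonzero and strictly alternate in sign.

Track the best alternating length ending on an up-step vs a down-step at each position: up/down = 1/1, 2/1, 1/3, 4/3, 4/3, 4/1, 4/1, 4/5, 1/5, 6/5, 6/7, 6/7, 8/5, 8/5, 8/1, 8/9, 10/1, 10/11, 8/11.
The maximum over both is 11; one such subsequence is 26, 27, 2, 21, 17, 21, 4, 36, 31, 37, 32.

11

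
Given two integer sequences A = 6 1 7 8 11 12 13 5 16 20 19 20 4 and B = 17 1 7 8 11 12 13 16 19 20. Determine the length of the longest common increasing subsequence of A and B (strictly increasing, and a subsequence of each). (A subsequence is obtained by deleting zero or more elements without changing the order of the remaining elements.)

9

A longest common strictly increasing subsequence is 1, 7, 8, 11, 12, 13, 16, 19, 20 (length 9); it appears in order in both A and B, and no longer such subsequence exists.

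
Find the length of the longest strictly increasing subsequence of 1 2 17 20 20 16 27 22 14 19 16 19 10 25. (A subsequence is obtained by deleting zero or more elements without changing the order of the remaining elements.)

Let dp[i] be the longest increasing subsequence ending at position i. Then dp = [1, 2, 3, 4, 4, 3, 5, 5, 3, 4, 4, 5, 3, 6].
The maximum is 6; one witness is 1, 2, 17, 20, 22, 25 at positions 1,2,3,4,8,14.

6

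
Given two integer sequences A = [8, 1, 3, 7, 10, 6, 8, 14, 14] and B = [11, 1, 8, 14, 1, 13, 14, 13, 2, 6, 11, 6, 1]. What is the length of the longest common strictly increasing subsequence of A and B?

For each value that appears in both, track the longest common increasing run ending there.
The best achievable length is 3; one witness is 1, 8, 14 (A-positions 2,7,8, B-positions 2,3,4).

3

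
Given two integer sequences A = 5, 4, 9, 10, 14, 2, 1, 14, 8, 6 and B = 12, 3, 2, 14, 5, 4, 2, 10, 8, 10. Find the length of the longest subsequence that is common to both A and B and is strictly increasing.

2

A longest common strictly increasing subsequence is 2, 14 (length 2); it appears in order in both A and B, and no longer such subsequence exists.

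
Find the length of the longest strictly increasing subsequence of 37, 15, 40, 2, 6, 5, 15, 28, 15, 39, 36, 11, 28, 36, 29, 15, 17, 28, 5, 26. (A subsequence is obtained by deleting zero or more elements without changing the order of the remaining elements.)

6

Scanning left to right, the best length ending at each element is: 37→1, 15→1, 40→2, 2→1, 6→2, 5→2, 15→3, 28→4, 15→3, 39→5, 36→5, 11→3, 28→4, 36→5, 29→5, 15→4, 17→5, 28→6, 5→2, 26→6.
So the longest increasing subsequence has length 6, e.g. 2, 6, 11, 15, 17, 28.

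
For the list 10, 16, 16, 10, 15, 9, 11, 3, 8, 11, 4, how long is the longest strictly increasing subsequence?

Scanning left to right, the best length ending at each element is: 10→1, 16→2, 16→2, 10→1, 15→2, 9→1, 11→2, 3→1, 8→2, 11→3, 4→2.
So the longest increasing subsequence has length 3, e.g. 3, 8, 11.

3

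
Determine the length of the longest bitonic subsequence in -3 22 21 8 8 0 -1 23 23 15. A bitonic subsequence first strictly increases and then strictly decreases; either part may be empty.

6

Let inc[i] be the LIS ending at i and dec[i] the longest strictly decreasing subsequence starting at i. inc = [1, 2, 2, 2, 2, 2, 2, 3, 3, 3], dec = [1, 5, 4, 3, 3, 2, 1, 2, 2, 1].
max_i inc[i]+dec[i]−1 = 6, with one witness -3, 22, 21, 8, 0, -1.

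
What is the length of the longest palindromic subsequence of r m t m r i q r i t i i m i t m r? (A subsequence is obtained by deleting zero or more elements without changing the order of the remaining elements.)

One longest palindromic subsequence is rmtmiitiimtmr (positions 1,2,3,4,6,9,10,11,12,13,15,16,17); it reads the same forward and backward, and the interval DP gives dp[1][17] = 13.

13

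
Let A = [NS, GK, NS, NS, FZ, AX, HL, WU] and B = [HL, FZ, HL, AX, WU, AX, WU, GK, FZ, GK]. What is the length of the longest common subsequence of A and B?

3

Backtracking the LCS table gives one alignment: FZ (A5,B2) → AX (A6,B6) → WU (A8,B7).
So the longest common subsequence has length 3.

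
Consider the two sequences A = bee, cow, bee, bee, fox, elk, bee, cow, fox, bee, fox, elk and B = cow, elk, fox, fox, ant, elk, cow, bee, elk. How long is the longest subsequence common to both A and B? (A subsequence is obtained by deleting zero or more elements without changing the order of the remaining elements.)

Backtracking the LCS table gives one alignment: cow (A2,B1) → fox (A5,B4) → elk (A6,B6) → cow (A8,B7) → bee (A10,B8) → elk (A12,B9).
So the longest common subsequence has length 6.

6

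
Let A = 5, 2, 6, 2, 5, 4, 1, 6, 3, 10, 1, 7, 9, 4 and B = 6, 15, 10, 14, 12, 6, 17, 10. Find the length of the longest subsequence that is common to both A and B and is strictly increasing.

A longest common strictly increasing subsequence is 6, 10 (length 2); it appears in order in both A and B, and no longer such subsequence exists.

2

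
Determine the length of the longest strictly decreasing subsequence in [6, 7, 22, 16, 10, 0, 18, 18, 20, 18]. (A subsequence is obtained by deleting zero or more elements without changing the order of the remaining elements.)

4

One longest decreasing subsequence is 22, 16, 10, 0 (positions 3,4,5,6), of length 4; no longer one exists.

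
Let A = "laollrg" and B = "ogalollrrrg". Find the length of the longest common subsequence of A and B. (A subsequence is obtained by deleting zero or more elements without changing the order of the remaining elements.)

Backtracking the LCS table gives one alignment: l (A1,B4) → o (A3,B5) → l (A4,B6) → l (A5,B7) → r (A6,B10) → g (A7,B11).
So the longest common subsequence has length 6.

6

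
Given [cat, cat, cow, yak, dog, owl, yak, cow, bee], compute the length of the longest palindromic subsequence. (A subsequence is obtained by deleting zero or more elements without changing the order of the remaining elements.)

Using dp[i][j] = 2 + dp[i+1][j−1] if the ends match, else max(dp[i+1][j], dp[i][j−1]):
dp[1][9] = 5. A witness is cow yak owl yak cow at positions 3,4,6,7,8.

5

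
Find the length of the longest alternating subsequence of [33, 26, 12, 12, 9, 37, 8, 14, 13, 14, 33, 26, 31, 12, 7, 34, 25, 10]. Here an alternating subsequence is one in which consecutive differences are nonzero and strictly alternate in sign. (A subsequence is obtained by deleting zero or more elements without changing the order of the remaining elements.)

Track the best alternating length ending on an up-step vs a down-step at each position: up/down = 1/1, 1/2, 1/2, 1/2, 1/2, 3/1, 1/4, 5/4, 5/6, 7/4, 7/4, 7/8, 9/8, 5/10, 1/10, 11/4, 11/12, 11/12.
The maximum over both is 12; one such subsequence is 33, 26, 37, 8, 14, 13, 33, 26, 31, 12, 34, 25.

12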